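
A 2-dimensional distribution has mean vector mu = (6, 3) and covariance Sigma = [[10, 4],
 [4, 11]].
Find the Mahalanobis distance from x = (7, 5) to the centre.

Step 1 — centre the observation: (x - mu) = (1, 2).

Step 2 — invert Sigma. det(Sigma) = 10·11 - (4)² = 94.
  Sigma^{-1} = (1/det) · [[d, -b], [-b, a]] = [[0.117, -0.0426],
 [-0.0426, 0.1064]].

Step 3 — form the quadratic (x - mu)^T · Sigma^{-1} · (x - mu):
  Sigma^{-1} · (x - mu) = (0.0319, 0.1702).
  (x - mu)^T · [Sigma^{-1} · (x - mu)] = (1)·(0.0319) + (2)·(0.1702) = 0.3723.

Step 4 — take square root: d = √(0.3723) ≈ 0.6102.

d(x, mu) = √(0.3723) ≈ 0.6102


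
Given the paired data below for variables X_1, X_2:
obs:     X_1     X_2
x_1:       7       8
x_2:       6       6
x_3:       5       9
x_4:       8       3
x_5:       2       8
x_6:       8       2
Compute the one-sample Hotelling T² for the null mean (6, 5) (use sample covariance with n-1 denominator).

Step 1 — sample mean vector:
  mean(X_1) = (7 + 6 + 5 + 8 + 2 + 8) / 6 = 36/6 = 6
  mean(X_2) = (8 + 6 + 9 + 3 + 8 + 2) / 6 = 36/6 = 6
  x̄ = (6, 6),  deviation x̄ - mu_0 = (6, 6) - (6, 5) = (0, 1).

Step 2 — sample covariance matrix, S[i,j] = (1/(n-1)) · Σ_k (x_{k,i} - mean_i) · (x_{k,j} - mean_j), divisor n-1 = 5:
  S[X_1,X_1] = ((1)·(1) + (0)·(0) + (-1)·(-1) + (2)·(2) + (-4)·(-4) + (2)·(2)) / 5 = 26/5 = 5.2
  S[X_1,X_2] = ((1)·(2) + (0)·(0) + (-1)·(3) + (2)·(-3) + (-4)·(2) + (2)·(-4)) / 5 = -23/5 = -4.6
  S[X_2,X_2] = ((2)·(2) + (0)·(0) + (3)·(3) + (-3)·(-3) + (2)·(2) + (-4)·(-4)) / 5 = 42/5 = 8.4
  S = [[5.2, -4.6],
 [-4.6, 8.4]].

Step 3 — invert S. det(S) = 5.2·8.4 - (-4.6)² = 22.52.
  S^{-1} = (1/det) · [[d, -b], [-b, a]] = [[0.373, 0.2043],
 [0.2043, 0.2309]].

Step 4 — quadratic form (x̄ - mu_0)^T · S^{-1} · (x̄ - mu_0):
  S^{-1} · (x̄ - mu_0) = (0.2043, 0.2309),
  (x̄ - mu_0)^T · [...] = (0)·(0.2043) + (1)·(0.2309) = 0.2309.

Step 5 — scale by n: T² = 6 · 0.2309 = 1.3854.

T² ≈ 1.3854


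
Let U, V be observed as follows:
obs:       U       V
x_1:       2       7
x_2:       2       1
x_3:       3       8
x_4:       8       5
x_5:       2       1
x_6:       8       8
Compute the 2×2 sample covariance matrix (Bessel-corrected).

Step 1 — column means:
  mean(U) = (2 + 2 + 3 + 8 + 2 + 8) / 6 = 25/6 = 4.1667
  mean(V) = (7 + 1 + 8 + 5 + 1 + 8) / 6 = 30/6 = 5

Step 2 — sample covariance S[i,j] = (1/(n-1)) · Σ_k (x_{k,i} - mean_i) · (x_{k,j} - mean_j), with n-1 = 5.
  S[U,U] = ((-2.1667)·(-2.1667) + (-2.1667)·(-2.1667) + (-1.1667)·(-1.1667) + (3.8333)·(3.8333) + (-2.1667)·(-2.1667) + (3.8333)·(3.8333)) / 5 = 44.8333/5 = 8.9667
  S[U,V] = ((-2.1667)·(2) + (-2.1667)·(-4) + (-1.1667)·(3) + (3.8333)·(0) + (-2.1667)·(-4) + (3.8333)·(3)) / 5 = 21/5 = 4.2
  S[V,V] = ((2)·(2) + (-4)·(-4) + (3)·(3) + (0)·(0) + (-4)·(-4) + (3)·(3)) / 5 = 54/5 = 10.8

S is symmetric (S[j,i] = S[i,j]). Assembling:

S = [[8.9667, 4.2],
 [4.2, 10.8]]


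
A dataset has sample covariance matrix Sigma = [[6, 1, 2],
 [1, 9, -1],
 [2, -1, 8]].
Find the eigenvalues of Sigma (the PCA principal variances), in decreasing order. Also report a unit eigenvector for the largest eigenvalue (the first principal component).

Step 1 — characteristic polynomial p(λ) = det(λI - Sigma) = λ³ - tr·λ² + c_1·λ - det, where tr = trace, c_1 = sum of the principal 2×2 minors, det = det(Sigma):
  tr = 6 + 9 + 8 = 23,
  c_1 = (6·9 - (1)²) + (6·8 - (2)²) + (9·8 - (-1)²) = 53 + 44 + 71 = 168,
  det = 6·(9·8 - (-1)²) - (1)·((1)·8 - (-1)·(2)) + (2)·((1)·(-1) - 9·(2)) = 6·(71) - (1)·(10) + (2)·(-19) = 378.
  So p(λ) = λ³ - 23λ² + 168λ - 378.
Step 2 — look for an integer root (rational root theorem: any rational root is an integer divisor of 378). Testing λ = 9:
  p(9) = 729 - 1863 + 1512 - 378 = 0  ✓
  Dividing out (λ - 9): p(λ) = (λ - 9)(λ² - 14λ + 42).
Step 3 — remaining eigenvalues from the quadratic λ² - 14λ + 42 = 0:
  Δ = 14² - 4·42 = 196 - 168 = 28,  λ = (14 ± √28)/2 = (14 ± 5.2915)/2 ≈ 9.6458 or 4.3542.
  Sorted: λ_1 = 9.6458,  λ_2 = 9,  λ_3 = 4.3542  (check: sum = 23 = tr ✓).

Step 4 — unit eigenvector for λ_1 ≈ 9.6458: v spans the null space of (Sigma - λ_1 I), whose rows are
  r_1 = (-3.6458, 1, 2),  r_2 = (1, -0.6458, -1),  r_3 = (2, -1, -1.6458).
  v is orthogonal to every row, so take v ∝ r_1 × r_2 = ((1)·(-1) - (2)·(-0.6458), (2)·(1) - (-3.6458)·(-1), (-3.6458)·(-0.6458) - (1)·(1)) ≈ (0.2915, -1.6458, 1.3542).
  Let u = (0.2915, -1.6458, 1.3542).
  ||u|| = √((0.2915)² + (-1.6458)² + (1.3542)²) = √(4.6275) ≈ 2.1512,  v_1 = u/||u|| ≈ (0.1355, -0.7651, 0.6295) (||v_1|| = 1).

λ_1 = 9.6458,  λ_2 = 9,  λ_3 = 4.3542;  v_1 ≈ (0.1355, -0.7651, 0.6295)


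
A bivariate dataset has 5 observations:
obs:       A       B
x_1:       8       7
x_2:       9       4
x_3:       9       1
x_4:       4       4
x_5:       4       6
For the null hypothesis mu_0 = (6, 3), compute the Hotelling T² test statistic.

Step 1 — sample mean vector:
  mean(A) = (8 + 9 + 9 + 4 + 4) / 5 = 34/5 = 6.8
  mean(B) = (7 + 4 + 1 + 4 + 6) / 5 = 22/5 = 4.4
  x̄ = (6.8, 4.4),  deviation x̄ - mu_0 = (6.8, 4.4) - (6, 3) = (0.8, 1.4).

Step 2 — sample covariance matrix, S[i,j] = (1/(n-1)) · Σ_k (x_{k,i} - mean_i) · (x_{k,j} - mean_j), divisor n-1 = 4:
  S[A,A] = ((1.2)·(1.2) + (2.2)·(2.2) + (2.2)·(2.2) + (-2.8)·(-2.8) + (-2.8)·(-2.8)) / 4 = 26.8/4 = 6.7
  S[A,B] = ((1.2)·(2.6) + (2.2)·(-0.4) + (2.2)·(-3.4) + (-2.8)·(-0.4) + (-2.8)·(1.6)) / 4 = -8.6/4 = -2.15
  S[B,B] = ((2.6)·(2.6) + (-0.4)·(-0.4) + (-3.4)·(-3.4) + (-0.4)·(-0.4) + (1.6)·(1.6)) / 4 = 21.2/4 = 5.3
  S = [[6.7, -2.15],
 [-2.15, 5.3]].

Step 3 — invert S. det(S) = 6.7·5.3 - (-2.15)² = 30.8875.
  S^{-1} = (1/det) · [[d, -b], [-b, a]] = [[0.1716, 0.0696],
 [0.0696, 0.2169]].

Step 4 — quadratic form (x̄ - mu_0)^T · S^{-1} · (x̄ - mu_0):
  S^{-1} · (x̄ - mu_0) = (0.2347, 0.3594),
  (x̄ - mu_0)^T · [...] = (0.8)·(0.2347) + (1.4)·(0.3594) = 0.6909.

Step 5 — scale by n: T² = 5 · 0.6909 = 3.4545.

T² ≈ 3.4545


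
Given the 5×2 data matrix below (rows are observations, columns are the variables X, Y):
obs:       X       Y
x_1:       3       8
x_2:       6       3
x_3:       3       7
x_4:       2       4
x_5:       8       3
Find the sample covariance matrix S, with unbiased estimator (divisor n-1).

Step 1 — column means:
  mean(X) = (3 + 6 + 3 + 2 + 8) / 5 = 22/5 = 4.4
  mean(Y) = (8 + 3 + 7 + 4 + 3) / 5 = 25/5 = 5

Step 2 — sample covariance S[i,j] = (1/(n-1)) · Σ_k (x_{k,i} - mean_i) · (x_{k,j} - mean_j), with n-1 = 4.
  S[X,X] = ((-1.4)·(-1.4) + (1.6)·(1.6) + (-1.4)·(-1.4) + (-2.4)·(-2.4) + (3.6)·(3.6)) / 4 = 25.2/4 = 6.3
  S[X,Y] = ((-1.4)·(3) + (1.6)·(-2) + (-1.4)·(2) + (-2.4)·(-1) + (3.6)·(-2)) / 4 = -15/4 = -3.75
  S[Y,Y] = ((3)·(3) + (-2)·(-2) + (2)·(2) + (-1)·(-1) + (-2)·(-2)) / 4 = 22/4 = 5.5

S is symmetric (S[j,i] = S[i,j]). Assembling:

S = [[6.3, -3.75],
 [-3.75, 5.5]]


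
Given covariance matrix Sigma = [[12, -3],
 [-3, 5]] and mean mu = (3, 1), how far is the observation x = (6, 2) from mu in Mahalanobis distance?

Step 1 — centre the observation: (x - mu) = (3, 1).

Step 2 — invert Sigma. det(Sigma) = 12·5 - (-3)² = 51.
  Sigma^{-1} = (1/det) · [[d, -b], [-b, a]] = [[0.098, 0.0588],
 [0.0588, 0.2353]].

Step 3 — form the quadratic (x - mu)^T · Sigma^{-1} · (x - mu):
  Sigma^{-1} · (x - mu) = (0.3529, 0.4118).
  (x - mu)^T · [Sigma^{-1} · (x - mu)] = (3)·(0.3529) + (1)·(0.4118) = 1.4706.

Step 4 — take square root: d = √(1.4706) ≈ 1.2127.

d(x, mu) = √(1.4706) ≈ 1.2127


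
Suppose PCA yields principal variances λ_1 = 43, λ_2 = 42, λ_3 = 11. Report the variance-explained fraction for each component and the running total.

Step 1 — total variance = trace(Sigma) = Σ λ_i = 43 + 42 + 11 = 96.

Step 2 — fraction explained by component i = λ_i / Σ λ:
  PC1: 43/96 = 0.4479
  PC2: 42/96 = 0.4375
  PC3: 11/96 = 0.1146

Step 3 — cumulative fraction after k components = (λ_1 + ... + λ_k) / Σ λ:
  k = 1: 43/96 = 0.4479
  k = 2: (43 + 42)/96 = 85/96 = 0.8854
  k = 3: (43 + 42 + 11)/96 = 96/96 = 1

Summary (fraction, with percent):

explained: PC1 0.4479 (44.79%), PC2 0.4375 (43.75%), PC3 0.1146 (11.46%);  cumulative: 0.4479, 0.8854, 1


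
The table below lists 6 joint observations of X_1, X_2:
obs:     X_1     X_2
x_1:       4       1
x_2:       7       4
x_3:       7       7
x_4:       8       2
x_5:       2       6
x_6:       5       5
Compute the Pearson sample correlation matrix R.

Step 1 — column means:
  mean(X_1) = (4 + 7 + 7 + 8 + 2 + 5) / 6 = 33/6 = 5.5
  mean(X_2) = (1 + 4 + 7 + 2 + 6 + 5) / 6 = 25/6 = 4.1667

Step 2 — sample variances and covariances s[i,j] = (1/(n-1)) · Σ_k (x_{k,i} - mean_i) · (x_{k,j} - mean_j), with n-1 = 5:
  s[X_1,X_1] = ((-1.5)·(-1.5) + (1.5)·(1.5) + (1.5)·(1.5) + (2.5)·(2.5) + (-3.5)·(-3.5) + (-0.5)·(-0.5)) / 5 = 25.5/5 = 5.1
  s[X_1,X_2] = ((-1.5)·(-3.1667) + (1.5)·(-0.1667) + (1.5)·(2.8333) + (2.5)·(-2.1667) + (-3.5)·(1.8333) + (-0.5)·(0.8333)) / 5 = -3.5/5 = -0.7
  s[X_2,X_2] = ((-3.1667)·(-3.1667) + (-0.1667)·(-0.1667) + (2.8333)·(2.8333) + (-2.1667)·(-2.1667) + (1.8333)·(1.8333) + (0.8333)·(0.8333)) / 5 = 26.8333/5 = 5.3667
  Sample standard deviations s_i = √(s[i,i]):
  s(X_1) = √(5.1) = 2.2583
  s(X_2) = √(5.3667) = 2.3166

Step 3 — r_{ij} = s_{ij} / (s_i · s_j):
  r[X_1,X_1] = 1 (diagonal).
  r[X_1,X_2] = -0.7 / (2.2583 · 2.3166) = -0.7 / 5.2316 = -0.1338
  r[X_2,X_2] = 1 (diagonal).

R is symmetric with unit diagonal. Assembling:

R = [[1, -0.1338],
 [-0.1338, 1]]


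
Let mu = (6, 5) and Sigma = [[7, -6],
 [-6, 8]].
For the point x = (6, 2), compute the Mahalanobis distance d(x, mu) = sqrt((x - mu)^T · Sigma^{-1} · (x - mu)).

Step 1 — centre the observation: (x - mu) = (0, -3).

Step 2 — invert Sigma. det(Sigma) = 7·8 - (-6)² = 20.
  Sigma^{-1} = (1/det) · [[d, -b], [-b, a]] = [[0.4, 0.3],
 [0.3, 0.35]].

Step 3 — form the quadratic (x - mu)^T · Sigma^{-1} · (x - mu):
  Sigma^{-1} · (x - mu) = (-0.9, -1.05).
  (x - mu)^T · [Sigma^{-1} · (x - mu)] = (0)·(-0.9) + (-3)·(-1.05) = 3.15.

Step 4 — take square root: d = √(3.15) ≈ 1.7748.

d(x, mu) = √(3.15) ≈ 1.7748


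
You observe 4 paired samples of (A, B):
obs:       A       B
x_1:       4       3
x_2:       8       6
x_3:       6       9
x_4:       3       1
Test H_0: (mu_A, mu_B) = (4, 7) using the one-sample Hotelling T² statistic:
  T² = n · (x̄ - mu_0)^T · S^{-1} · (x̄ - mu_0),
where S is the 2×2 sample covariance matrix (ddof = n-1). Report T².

Step 1 — sample mean vector:
  mean(A) = (4 + 8 + 6 + 3) / 4 = 21/4 = 5.25
  mean(B) = (3 + 6 + 9 + 1) / 4 = 19/4 = 4.75
  x̄ = (5.25, 4.75),  deviation x̄ - mu_0 = (5.25, 4.75) - (4, 7) = (1.25, -2.25).

Step 2 — sample covariance matrix, S[i,j] = (1/(n-1)) · Σ_k (x_{k,i} - mean_i) · (x_{k,j} - mean_j), divisor n-1 = 3:
  S[A,A] = ((-1.25)·(-1.25) + (2.75)·(2.75) + (0.75)·(0.75) + (-2.25)·(-2.25)) / 3 = 14.75/3 = 4.9167
  S[A,B] = ((-1.25)·(-1.75) + (2.75)·(1.25) + (0.75)·(4.25) + (-2.25)·(-3.75)) / 3 = 17.25/3 = 5.75
  S[B,B] = ((-1.75)·(-1.75) + (1.25)·(1.25) + (4.25)·(4.25) + (-3.75)·(-3.75)) / 3 = 36.75/3 = 12.25
  S = [[4.9167, 5.75],
 [5.75, 12.25]].

Step 3 — invert S. det(S) = 4.9167·12.25 - (5.75)² = 27.1667.
  S^{-1} = (1/det) · [[d, -b], [-b, a]] = [[0.4509, -0.2117],
 [-0.2117, 0.181]].

Step 4 — quadratic form (x̄ - mu_0)^T · S^{-1} · (x̄ - mu_0):
  S^{-1} · (x̄ - mu_0) = (1.0399, -0.6718),
  (x̄ - mu_0)^T · [...] = (1.25)·(1.0399) + (-2.25)·(-0.6718) = 2.8113.

Step 5 — scale by n: T² = 4 · 2.8113 = 11.2454.

T² ≈ 11.2454


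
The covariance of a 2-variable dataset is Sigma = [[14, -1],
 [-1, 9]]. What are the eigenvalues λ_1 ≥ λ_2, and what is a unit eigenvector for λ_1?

Step 1 — characteristic polynomial of 2×2 Sigma:
  det(Sigma - λI) = λ² - trace · λ + det = 0.
  trace = 14 + 9 = 23, det = 14·9 - (-1)² = 125.
Step 2 — discriminant:
  Δ = trace² - 4·det = 529 - 500 = 29.
Step 3 — eigenvalues:
  λ = (trace ± √Δ)/2 = (23 ± 5.3852)/2,
  λ_1 = 14.1926,  λ_2 = 8.8074.

Step 4 — unit eigenvector for λ_1: solve (Sigma - λ_1 I)v = 0. First row:
  (14 - 14.1926)·v_x + (-1)·v_y = 0, i.e. (-0.1926)·v_x + (-1)·v_y = 0,
  so v ∝ (b, λ_1 - a) = (-1, 0.1926); multiply by -1 so the first entry is positive: u = (1, -0.1926).
  ||u|| = √((1)² + (-0.1926)²) = √(1.0371) ≈ 1.0184,
  v_1 = u/||u|| ≈ (0.982, -0.1891) (||v_1|| = 1).

λ_1 = 14.1926,  λ_2 = 8.8074;  v_1 ≈ (0.982, -0.1891)


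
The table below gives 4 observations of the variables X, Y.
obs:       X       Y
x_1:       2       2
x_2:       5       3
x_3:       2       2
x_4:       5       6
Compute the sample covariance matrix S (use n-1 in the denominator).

Step 1 — column means:
  mean(X) = (2 + 5 + 2 + 5) / 4 = 14/4 = 3.5
  mean(Y) = (2 + 3 + 2 + 6) / 4 = 13/4 = 3.25

Step 2 — sample covariance S[i,j] = (1/(n-1)) · Σ_k (x_{k,i} - mean_i) · (x_{k,j} - mean_j), with n-1 = 3.
  S[X,X] = ((-1.5)·(-1.5) + (1.5)·(1.5) + (-1.5)·(-1.5) + (1.5)·(1.5)) / 3 = 9/3 = 3
  S[X,Y] = ((-1.5)·(-1.25) + (1.5)·(-0.25) + (-1.5)·(-1.25) + (1.5)·(2.75)) / 3 = 7.5/3 = 2.5
  S[Y,Y] = ((-1.25)·(-1.25) + (-0.25)·(-0.25) + (-1.25)·(-1.25) + (2.75)·(2.75)) / 3 = 10.75/3 = 3.5833

S is symmetric (S[j,i] = S[i,j]). Assembling:

S = [[3, 2.5],
 [2.5, 3.5833]]


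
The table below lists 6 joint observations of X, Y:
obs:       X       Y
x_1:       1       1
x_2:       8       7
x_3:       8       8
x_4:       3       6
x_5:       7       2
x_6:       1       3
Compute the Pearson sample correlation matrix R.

Step 1 — column means:
  mean(X) = (1 + 8 + 8 + 3 + 7 + 1) / 6 = 28/6 = 4.6667
  mean(Y) = (1 + 7 + 8 + 6 + 2 + 3) / 6 = 27/6 = 4.5

Step 2 — sample variances and covariances s[i,j] = (1/(n-1)) · Σ_k (x_{k,i} - mean_i) · (x_{k,j} - mean_j), with n-1 = 5:
  s[X,X] = ((-3.6667)·(-3.6667) + (3.3333)·(3.3333) + (3.3333)·(3.3333) + (-1.6667)·(-1.6667) + (2.3333)·(2.3333) + (-3.6667)·(-3.6667)) / 5 = 57.3333/5 = 11.4667
  s[X,Y] = ((-3.6667)·(-3.5) + (3.3333)·(2.5) + (3.3333)·(3.5) + (-1.6667)·(1.5) + (2.3333)·(-2.5) + (-3.6667)·(-1.5)) / 5 = 30/5 = 6
  s[Y,Y] = ((-3.5)·(-3.5) + (2.5)·(2.5) + (3.5)·(3.5) + (1.5)·(1.5) + (-2.5)·(-2.5) + (-1.5)·(-1.5)) / 5 = 41.5/5 = 8.3
  Sample standard deviations s_i = √(s[i,i]):
  s(X) = √(11.4667) = 3.3862
  s(Y) = √(8.3) = 2.881

Step 3 — r_{ij} = s_{ij} / (s_i · s_j):
  r[X,X] = 1 (diagonal).
  r[X,Y] = 6 / (3.3862 · 2.881) = 6 / 9.7557 = 0.615
  r[Y,Y] = 1 (diagonal).

R is symmetric with unit diagonal. Assembling:

R = [[1, 0.615],
 [0.615, 1]]


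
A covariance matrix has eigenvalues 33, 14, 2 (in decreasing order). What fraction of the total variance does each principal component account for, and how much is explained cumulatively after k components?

Step 1 — total variance = trace(Sigma) = Σ λ_i = 33 + 14 + 2 = 49.

Step 2 — fraction explained by component i = λ_i / Σ λ:
  PC1: 33/49 = 0.6735
  PC2: 14/49 = 0.2857
  PC3: 2/49 = 0.0408

Step 3 — cumulative fraction after k components = (λ_1 + ... + λ_k) / Σ λ:
  k = 1: 33/49 = 0.6735
  k = 2: (33 + 14)/49 = 47/49 = 0.9592
  k = 3: (33 + 14 + 2)/49 = 49/49 = 1

Summary (fraction, with percent):

explained: PC1 0.6735 (67.35%), PC2 0.2857 (28.57%), PC3 0.0408 (4.08%);  cumulative: 0.6735, 0.9592, 1


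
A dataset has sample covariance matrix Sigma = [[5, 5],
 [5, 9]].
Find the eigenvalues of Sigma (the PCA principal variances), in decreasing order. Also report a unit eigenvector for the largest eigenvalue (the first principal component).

Step 1 — characteristic polynomial of 2×2 Sigma:
  det(Sigma - λI) = λ² - trace · λ + det = 0.
  trace = 5 + 9 = 14, det = 5·9 - (5)² = 20.
Step 2 — discriminant:
  Δ = trace² - 4·det = 196 - 80 = 116.
Step 3 — eigenvalues:
  λ = (trace ± √Δ)/2 = (14 ± 10.7703)/2,
  λ_1 = 12.3852,  λ_2 = 1.6148.

Step 4 — unit eigenvector for λ_1: solve (Sigma - λ_1 I)v = 0. First row:
  (5 - 12.3852)·v_x + (5)·v_y = 0, i.e. (-7.3852)·v_x + (5)·v_y = 0,
  so v ∝ (b, λ_1 - a) = (5, 7.3852) = u.
  ||u|| = √((5)² + (7.3852)²) = √(79.5407) ≈ 8.9186,
  v_1 = u/||u|| ≈ (0.5606, 0.8281) (||v_1|| = 1).

λ_1 = 12.3852,  λ_2 = 1.6148;  v_1 ≈ (0.5606, 0.8281)


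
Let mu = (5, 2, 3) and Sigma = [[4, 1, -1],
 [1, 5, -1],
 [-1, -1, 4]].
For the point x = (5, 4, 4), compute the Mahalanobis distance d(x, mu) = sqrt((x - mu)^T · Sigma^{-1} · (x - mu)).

Step 1 — centre the observation: (x - mu) = (0, 2, 1).

Step 2 — invert Sigma (cofactor / det for 3×3, or solve directly):
  Sigma^{-1} = [[0.2754, -0.0435, 0.058],
 [-0.0435, 0.2174, 0.0435],
 [0.058, 0.0435, 0.2754]].

Step 3 — form the quadratic (x - mu)^T · Sigma^{-1} · (x - mu):
  Sigma^{-1} · (x - mu) = (-0.029, 0.4783, 0.3623).
  (x - mu)^T · [Sigma^{-1} · (x - mu)] = (0)·(-0.029) + (2)·(0.4783) + (1)·(0.3623) = 1.3188.

Step 4 — take square root: d = √(1.3188) ≈ 1.1484.

d(x, mu) = √(1.3188) ≈ 1.1484


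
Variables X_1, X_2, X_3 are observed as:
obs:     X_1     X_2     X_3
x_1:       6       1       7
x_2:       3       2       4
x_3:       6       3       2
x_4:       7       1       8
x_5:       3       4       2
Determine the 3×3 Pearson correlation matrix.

Step 1 — column means:
  mean(X_1) = (6 + 3 + 6 + 7 + 3) / 5 = 25/5 = 5
  mean(X_2) = (1 + 2 + 3 + 1 + 4) / 5 = 11/5 = 2.2
  mean(X_3) = (7 + 4 + 2 + 8 + 2) / 5 = 23/5 = 4.6

Step 2 — sample variances and covariances s[i,j] = (1/(n-1)) · Σ_k (x_{k,i} - mean_i) · (x_{k,j} - mean_j), with n-1 = 4:
  s[X_1,X_1] = ((1)·(1) + (-2)·(-2) + (1)·(1) + (2)·(2) + (-2)·(-2)) / 4 = 14/4 = 3.5
  s[X_1,X_2] = ((1)·(-1.2) + (-2)·(-0.2) + (1)·(0.8) + (2)·(-1.2) + (-2)·(1.8)) / 4 = -6/4 = -1.5
  s[X_1,X_3] = ((1)·(2.4) + (-2)·(-0.6) + (1)·(-2.6) + (2)·(3.4) + (-2)·(-2.6)) / 4 = 13/4 = 3.25
  s[X_2,X_2] = ((-1.2)·(-1.2) + (-0.2)·(-0.2) + (0.8)·(0.8) + (-1.2)·(-1.2) + (1.8)·(1.8)) / 4 = 6.8/4 = 1.7
  s[X_2,X_3] = ((-1.2)·(2.4) + (-0.2)·(-0.6) + (0.8)·(-2.6) + (-1.2)·(3.4) + (1.8)·(-2.6)) / 4 = -13.6/4 = -3.4
  s[X_3,X_3] = ((2.4)·(2.4) + (-0.6)·(-0.6) + (-2.6)·(-2.6) + (3.4)·(3.4) + (-2.6)·(-2.6)) / 4 = 31.2/4 = 7.8
  Sample standard deviations s_i = √(s[i,i]):
  s(X_1) = √(3.5) = 1.8708
  s(X_2) = √(1.7) = 1.3038
  s(X_3) = √(7.8) = 2.7928

Step 3 — r_{ij} = s_{ij} / (s_i · s_j):
  r[X_1,X_1] = 1 (diagonal).
  r[X_1,X_2] = -1.5 / (1.8708 · 1.3038) = -1.5 / 2.4393 = -0.6149
  r[X_1,X_3] = 3.25 / (1.8708 · 2.7928) = 3.25 / 5.2249 = 0.622
  r[X_2,X_2] = 1 (diagonal).
  r[X_2,X_3] = -3.4 / (1.3038 · 2.7928) = -3.4 / 3.6414 = -0.9337
  r[X_3,X_3] = 1 (diagonal).

R is symmetric with unit diagonal. Assembling:

R = [[1, -0.6149, 0.622],
 [-0.6149, 1, -0.9337],
 [0.622, -0.9337, 1]]


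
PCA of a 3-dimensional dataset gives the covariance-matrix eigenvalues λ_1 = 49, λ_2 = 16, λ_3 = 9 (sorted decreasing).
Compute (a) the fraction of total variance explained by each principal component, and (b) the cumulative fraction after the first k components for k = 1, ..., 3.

Step 1 — total variance = trace(Sigma) = Σ λ_i = 49 + 16 + 9 = 74.

Step 2 — fraction explained by component i = λ_i / Σ λ:
  PC1: 49/74 = 0.6622
  PC2: 16/74 = 0.2162
  PC3: 9/74 = 0.1216

Step 3 — cumulative fraction after k components = (λ_1 + ... + λ_k) / Σ λ:
  k = 1: 49/74 = 0.6622
  k = 2: (49 + 16)/74 = 65/74 = 0.8784
  k = 3: (49 + 16 + 9)/74 = 74/74 = 1

Summary (fraction, with percent):

explained: PC1 0.6622 (66.22%), PC2 0.2162 (21.62%), PC3 0.1216 (12.16%);  cumulative: 0.6622, 0.8784, 1


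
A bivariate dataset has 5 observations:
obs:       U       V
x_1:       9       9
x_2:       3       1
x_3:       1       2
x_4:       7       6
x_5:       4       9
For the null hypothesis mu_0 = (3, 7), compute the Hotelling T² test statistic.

Step 1 — sample mean vector:
  mean(U) = (9 + 3 + 1 + 7 + 4) / 5 = 24/5 = 4.8
  mean(V) = (9 + 1 + 2 + 6 + 9) / 5 = 27/5 = 5.4
  x̄ = (4.8, 5.4),  deviation x̄ - mu_0 = (4.8, 5.4) - (3, 7) = (1.8, -1.6).

Step 2 — sample covariance matrix, S[i,j] = (1/(n-1)) · Σ_k (x_{k,i} - mean_i) · (x_{k,j} - mean_j), divisor n-1 = 4:
  S[U,U] = ((4.2)·(4.2) + (-1.8)·(-1.8) + (-3.8)·(-3.8) + (2.2)·(2.2) + (-0.8)·(-0.8)) / 4 = 40.8/4 = 10.2
  S[U,V] = ((4.2)·(3.6) + (-1.8)·(-4.4) + (-3.8)·(-3.4) + (2.2)·(0.6) + (-0.8)·(3.6)) / 4 = 34.4/4 = 8.6
  S[V,V] = ((3.6)·(3.6) + (-4.4)·(-4.4) + (-3.4)·(-3.4) + (0.6)·(0.6) + (3.6)·(3.6)) / 4 = 57.2/4 = 14.3
  S = [[10.2, 8.6],
 [8.6, 14.3]].

Step 3 — invert S. det(S) = 10.2·14.3 - (8.6)² = 71.9.
  S^{-1} = (1/det) · [[d, -b], [-b, a]] = [[0.1989, -0.1196],
 [-0.1196, 0.1419]].

Step 4 — quadratic form (x̄ - mu_0)^T · S^{-1} · (x̄ - mu_0):
  S^{-1} · (x̄ - mu_0) = (0.5494, -0.4423),
  (x̄ - mu_0)^T · [...] = (1.8)·(0.5494) + (-1.6)·(-0.4423) = 1.6965.

Step 5 — scale by n: T² = 5 · 1.6965 = 8.4826.

T² ≈ 8.4826


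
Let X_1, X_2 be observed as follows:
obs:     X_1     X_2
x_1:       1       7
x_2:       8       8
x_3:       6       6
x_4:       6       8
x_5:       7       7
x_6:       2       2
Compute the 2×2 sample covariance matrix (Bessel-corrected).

Step 1 — column means:
  mean(X_1) = (1 + 8 + 6 + 6 + 7 + 2) / 6 = 30/6 = 5
  mean(X_2) = (7 + 8 + 6 + 8 + 7 + 2) / 6 = 38/6 = 6.3333

Step 2 — sample covariance S[i,j] = (1/(n-1)) · Σ_k (x_{k,i} - mean_i) · (x_{k,j} - mean_j), with n-1 = 5.
  S[X_1,X_1] = ((-4)·(-4) + (3)·(3) + (1)·(1) + (1)·(1) + (2)·(2) + (-3)·(-3)) / 5 = 40/5 = 8
  S[X_1,X_2] = ((-4)·(0.6667) + (3)·(1.6667) + (1)·(-0.3333) + (1)·(1.6667) + (2)·(0.6667) + (-3)·(-4.3333)) / 5 = 18/5 = 3.6
  S[X_2,X_2] = ((0.6667)·(0.6667) + (1.6667)·(1.6667) + (-0.3333)·(-0.3333) + (1.6667)·(1.6667) + (0.6667)·(0.6667) + (-4.3333)·(-4.3333)) / 5 = 25.3333/5 = 5.0667

S is symmetric (S[j,i] = S[i,j]). Assembling:

S = [[8, 3.6],
 [3.6, 5.0667]]


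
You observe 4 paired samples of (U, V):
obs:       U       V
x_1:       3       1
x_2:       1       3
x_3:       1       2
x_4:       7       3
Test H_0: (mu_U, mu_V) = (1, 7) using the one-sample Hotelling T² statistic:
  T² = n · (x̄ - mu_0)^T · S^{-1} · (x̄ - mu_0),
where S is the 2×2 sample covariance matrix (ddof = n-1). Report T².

Step 1 — sample mean vector:
  mean(U) = (3 + 1 + 1 + 7) / 4 = 12/4 = 3
  mean(V) = (1 + 3 + 2 + 3) / 4 = 9/4 = 2.25
  x̄ = (3, 2.25),  deviation x̄ - mu_0 = (3, 2.25) - (1, 7) = (2, -4.75).

Step 2 — sample covariance matrix, S[i,j] = (1/(n-1)) · Σ_k (x_{k,i} - mean_i) · (x_{k,j} - mean_j), divisor n-1 = 3:
  S[U,U] = ((0)·(0) + (-2)·(-2) + (-2)·(-2) + (4)·(4)) / 3 = 24/3 = 8
  S[U,V] = ((0)·(-1.25) + (-2)·(0.75) + (-2)·(-0.25) + (4)·(0.75)) / 3 = 2/3 = 0.6667
  S[V,V] = ((-1.25)·(-1.25) + (0.75)·(0.75) + (-0.25)·(-0.25) + (0.75)·(0.75)) / 3 = 2.75/3 = 0.9167
  S = [[8, 0.6667],
 [0.6667, 0.9167]].

Step 3 — invert S. det(S) = 8·0.9167 - (0.6667)² = 6.8889.
  S^{-1} = (1/det) · [[d, -b], [-b, a]] = [[0.1331, -0.0968],
 [-0.0968, 1.1613]].

Step 4 — quadratic form (x̄ - mu_0)^T · S^{-1} · (x̄ - mu_0):
  S^{-1} · (x̄ - mu_0) = (0.7258, -5.7097),
  (x̄ - mu_0)^T · [...] = (2)·(0.7258) + (-4.75)·(-5.7097) = 28.5726.

Step 5 — scale by n: T² = 4 · 28.5726 = 114.2903.

T² ≈ 114.2903


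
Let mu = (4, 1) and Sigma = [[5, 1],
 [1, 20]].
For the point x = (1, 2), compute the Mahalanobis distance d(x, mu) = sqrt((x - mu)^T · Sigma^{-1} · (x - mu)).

Step 1 — centre the observation: (x - mu) = (-3, 1).

Step 2 — invert Sigma. det(Sigma) = 5·20 - (1)² = 99.
  Sigma^{-1} = (1/det) · [[d, -b], [-b, a]] = [[0.202, -0.0101],
 [-0.0101, 0.0505]].

Step 3 — form the quadratic (x - mu)^T · Sigma^{-1} · (x - mu):
  Sigma^{-1} · (x - mu) = (-0.6162, 0.0808).
  (x - mu)^T · [Sigma^{-1} · (x - mu)] = (-3)·(-0.6162) + (1)·(0.0808) = 1.9293.

Step 4 — take square root: d = √(1.9293) ≈ 1.389.

d(x, mu) = √(1.9293) ≈ 1.389


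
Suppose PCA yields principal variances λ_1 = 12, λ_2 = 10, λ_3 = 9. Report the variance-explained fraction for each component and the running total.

Step 1 — total variance = trace(Sigma) = Σ λ_i = 12 + 10 + 9 = 31.

Step 2 — fraction explained by component i = λ_i / Σ λ:
  PC1: 12/31 = 0.3871
  PC2: 10/31 = 0.3226
  PC3: 9/31 = 0.2903

Step 3 — cumulative fraction after k components = (λ_1 + ... + λ_k) / Σ λ:
  k = 1: 12/31 = 0.3871
  k = 2: (12 + 10)/31 = 22/31 = 0.7097
  k = 3: (12 + 10 + 9)/31 = 31/31 = 1

Summary (fraction, with percent):

explained: PC1 0.3871 (38.71%), PC2 0.3226 (32.26%), PC3 0.2903 (29.03%);  cumulative: 0.3871, 0.7097, 1


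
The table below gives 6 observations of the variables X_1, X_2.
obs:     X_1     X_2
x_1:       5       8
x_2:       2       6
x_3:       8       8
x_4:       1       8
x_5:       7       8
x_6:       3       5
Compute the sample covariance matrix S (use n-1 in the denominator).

Step 1 — column means:
  mean(X_1) = (5 + 2 + 8 + 1 + 7 + 3) / 6 = 26/6 = 4.3333
  mean(X_2) = (8 + 6 + 8 + 8 + 8 + 5) / 6 = 43/6 = 7.1667

Step 2 — sample covariance S[i,j] = (1/(n-1)) · Σ_k (x_{k,i} - mean_i) · (x_{k,j} - mean_j), with n-1 = 5.
  S[X_1,X_1] = ((0.6667)·(0.6667) + (-2.3333)·(-2.3333) + (3.6667)·(3.6667) + (-3.3333)·(-3.3333) + (2.6667)·(2.6667) + (-1.3333)·(-1.3333)) / 5 = 39.3333/5 = 7.8667
  S[X_1,X_2] = ((0.6667)·(0.8333) + (-2.3333)·(-1.1667) + (3.6667)·(0.8333) + (-3.3333)·(0.8333) + (2.6667)·(0.8333) + (-1.3333)·(-2.1667)) / 5 = 8.6667/5 = 1.7333
  S[X_2,X_2] = ((0.8333)·(0.8333) + (-1.1667)·(-1.1667) + (0.8333)·(0.8333) + (0.8333)·(0.8333) + (0.8333)·(0.8333) + (-2.1667)·(-2.1667)) / 5 = 8.8333/5 = 1.7667

S is symmetric (S[j,i] = S[i,j]). Assembling:

S = [[7.8667, 1.7333],
 [1.7333, 1.7667]]


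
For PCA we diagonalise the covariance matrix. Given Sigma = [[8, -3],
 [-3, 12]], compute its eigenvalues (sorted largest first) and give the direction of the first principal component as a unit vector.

Step 1 — characteristic polynomial of 2×2 Sigma:
  det(Sigma - λI) = λ² - trace · λ + det = 0.
  trace = 8 + 12 = 20, det = 8·12 - (-3)² = 87.
Step 2 — discriminant:
  Δ = trace² - 4·det = 400 - 348 = 52.
Step 3 — eigenvalues:
  λ = (trace ± √Δ)/2 = (20 ± 7.2111)/2,
  λ_1 = 13.6056,  λ_2 = 6.3944.

Step 4 — unit eigenvector for λ_1: solve (Sigma - λ_1 I)v = 0. First row:
  (8 - 13.6056)·v_x + (-3)·v_y = 0, i.e. (-5.6056)·v_x + (-3)·v_y = 0,
  so v ∝ (b, λ_1 - a) = (-3, 5.6056); multiply by -1 so the first entry is positive: u = (3, -5.6056).
  ||u|| = √((3)² + (-5.6056)²) = √(40.4222) ≈ 6.3578,
  v_1 = u/||u|| ≈ (0.4719, -0.8817) (||v_1|| = 1).

λ_1 = 13.6056,  λ_2 = 6.3944;  v_1 ≈ (0.4719, -0.8817)


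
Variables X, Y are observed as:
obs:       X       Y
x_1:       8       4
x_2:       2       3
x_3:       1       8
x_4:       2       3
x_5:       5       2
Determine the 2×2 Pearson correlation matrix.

Step 1 — column means:
  mean(X) = (8 + 2 + 1 + 2 + 5) / 5 = 18/5 = 3.6
  mean(Y) = (4 + 3 + 8 + 3 + 2) / 5 = 20/5 = 4

Step 2 — sample variances and covariances s[i,j] = (1/(n-1)) · Σ_k (x_{k,i} - mean_i) · (x_{k,j} - mean_j), with n-1 = 4:
  s[X,X] = ((4.4)·(4.4) + (-1.6)·(-1.6) + (-2.6)·(-2.6) + (-1.6)·(-1.6) + (1.4)·(1.4)) / 4 = 33.2/4 = 8.3
  s[X,Y] = ((4.4)·(0) + (-1.6)·(-1) + (-2.6)·(4) + (-1.6)·(-1) + (1.4)·(-2)) / 4 = -10/4 = -2.5
  s[Y,Y] = ((0)·(0) + (-1)·(-1) + (4)·(4) + (-1)·(-1) + (-2)·(-2)) / 4 = 22/4 = 5.5
  Sample standard deviations s_i = √(s[i,i]):
  s(X) = √(8.3) = 2.881
  s(Y) = √(5.5) = 2.3452

Step 3 — r_{ij} = s_{ij} / (s_i · s_j):
  r[X,X] = 1 (diagonal).
  r[X,Y] = -2.5 / (2.881 · 2.3452) = -2.5 / 6.7565 = -0.37
  r[Y,Y] = 1 (diagonal).

R is symmetric with unit diagonal. Assembling:

R = [[1, -0.37],
 [-0.37, 1]]


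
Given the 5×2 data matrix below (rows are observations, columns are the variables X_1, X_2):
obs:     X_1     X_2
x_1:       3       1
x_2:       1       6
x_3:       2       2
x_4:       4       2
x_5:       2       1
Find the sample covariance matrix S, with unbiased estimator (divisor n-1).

Step 1 — column means:
  mean(X_1) = (3 + 1 + 2 + 4 + 2) / 5 = 12/5 = 2.4
  mean(X_2) = (1 + 6 + 2 + 2 + 1) / 5 = 12/5 = 2.4

Step 2 — sample covariance S[i,j] = (1/(n-1)) · Σ_k (x_{k,i} - mean_i) · (x_{k,j} - mean_j), with n-1 = 4.
  S[X_1,X_1] = ((0.6)·(0.6) + (-1.4)·(-1.4) + (-0.4)·(-0.4) + (1.6)·(1.6) + (-0.4)·(-0.4)) / 4 = 5.2/4 = 1.3
  S[X_1,X_2] = ((0.6)·(-1.4) + (-1.4)·(3.6) + (-0.4)·(-0.4) + (1.6)·(-0.4) + (-0.4)·(-1.4)) / 4 = -5.8/4 = -1.45
  S[X_2,X_2] = ((-1.4)·(-1.4) + (3.6)·(3.6) + (-0.4)·(-0.4) + (-0.4)·(-0.4) + (-1.4)·(-1.4)) / 4 = 17.2/4 = 4.3

S is symmetric (S[j,i] = S[i,j]). Assembling:

S = [[1.3, -1.45],
 [-1.45, 4.3]]


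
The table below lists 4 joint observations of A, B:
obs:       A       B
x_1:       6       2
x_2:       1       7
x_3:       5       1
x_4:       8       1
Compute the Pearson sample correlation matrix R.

Step 1 — column means:
  mean(A) = (6 + 1 + 5 + 8) / 4 = 20/4 = 5
  mean(B) = (2 + 7 + 1 + 1) / 4 = 11/4 = 2.75

Step 2 — sample variances and covariances s[i,j] = (1/(n-1)) · Σ_k (x_{k,i} - mean_i) · (x_{k,j} - mean_j), with n-1 = 3:
  s[A,A] = ((1)·(1) + (-4)·(-4) + (0)·(0) + (3)·(3)) / 3 = 26/3 = 8.6667
  s[A,B] = ((1)·(-0.75) + (-4)·(4.25) + (0)·(-1.75) + (3)·(-1.75)) / 3 = -23/3 = -7.6667
  s[B,B] = ((-0.75)·(-0.75) + (4.25)·(4.25) + (-1.75)·(-1.75) + (-1.75)·(-1.75)) / 3 = 24.75/3 = 8.25
  Sample standard deviations s_i = √(s[i,i]):
  s(A) = √(8.6667) = 2.9439
  s(B) = √(8.25) = 2.8723

Step 3 — r_{ij} = s_{ij} / (s_i · s_j):
  r[A,A] = 1 (diagonal).
  r[A,B] = -7.6667 / (2.9439 · 2.8723) = -7.6667 / 8.4558 = -0.9067
  r[B,B] = 1 (diagonal).

R is symmetric with unit diagonal. Assembling:

R = [[1, -0.9067],
 [-0.9067, 1]]


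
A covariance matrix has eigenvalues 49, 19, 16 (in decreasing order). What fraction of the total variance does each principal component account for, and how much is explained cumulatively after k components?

Step 1 — total variance = trace(Sigma) = Σ λ_i = 49 + 19 + 16 = 84.

Step 2 — fraction explained by component i = λ_i / Σ λ:
  PC1: 49/84 = 0.5833
  PC2: 19/84 = 0.2262
  PC3: 16/84 = 0.1905

Step 3 — cumulative fraction after k components = (λ_1 + ... + λ_k) / Σ λ:
  k = 1: 49/84 = 0.5833
  k = 2: (49 + 19)/84 = 68/84 = 0.8095
  k = 3: (49 + 19 + 16)/84 = 84/84 = 1

Summary (fraction, with percent):

explained: PC1 0.5833 (58.33%), PC2 0.2262 (22.62%), PC3 0.1905 (19.05%);  cumulative: 0.5833, 0.8095, 1


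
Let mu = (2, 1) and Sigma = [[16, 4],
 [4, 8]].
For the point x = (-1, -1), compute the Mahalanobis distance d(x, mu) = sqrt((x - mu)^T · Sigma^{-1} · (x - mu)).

Step 1 — centre the observation: (x - mu) = (-3, -2).

Step 2 — invert Sigma. det(Sigma) = 16·8 - (4)² = 112.
  Sigma^{-1} = (1/det) · [[d, -b], [-b, a]] = [[0.0714, -0.0357],
 [-0.0357, 0.1429]].

Step 3 — form the quadratic (x - mu)^T · Sigma^{-1} · (x - mu):
  Sigma^{-1} · (x - mu) = (-0.1429, -0.1786).
  (x - mu)^T · [Sigma^{-1} · (x - mu)] = (-3)·(-0.1429) + (-2)·(-0.1786) = 0.7857.

Step 4 — take square root: d = √(0.7857) ≈ 0.8864.

d(x, mu) = √(0.7857) ≈ 0.8864


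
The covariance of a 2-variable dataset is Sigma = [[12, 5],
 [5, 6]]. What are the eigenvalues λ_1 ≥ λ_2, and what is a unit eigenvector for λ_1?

Step 1 — characteristic polynomial of 2×2 Sigma:
  det(Sigma - λI) = λ² - trace · λ + det = 0.
  trace = 12 + 6 = 18, det = 12·6 - (5)² = 47.
Step 2 — discriminant:
  Δ = trace² - 4·det = 324 - 188 = 136.
Step 3 — eigenvalues:
  λ = (trace ± √Δ)/2 = (18 ± 11.6619)/2,
  λ_1 = 14.831,  λ_2 = 3.169.

Step 4 — unit eigenvector for λ_1: solve (Sigma - λ_1 I)v = 0. First row:
  (12 - 14.831)·v_x + (5)·v_y = 0, i.e. (-2.831)·v_x + (5)·v_y = 0,
  so v ∝ (b, λ_1 - a) = (5, 2.831) = u.
  ||u|| = √((5)² + (2.831)²) = √(33.0143) ≈ 5.7458,
  v_1 = u/||u|| ≈ (0.8702, 0.4927) (||v_1|| = 1).

λ_1 = 14.831,  λ_2 = 3.169;  v_1 ≈ (0.8702, 0.4927)


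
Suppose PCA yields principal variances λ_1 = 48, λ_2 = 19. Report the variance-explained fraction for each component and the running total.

Step 1 — total variance = trace(Sigma) = Σ λ_i = 48 + 19 = 67.

Step 2 — fraction explained by component i = λ_i / Σ λ:
  PC1: 48/67 = 0.7164
  PC2: 19/67 = 0.2836

Step 3 — cumulative fraction after k components = (λ_1 + ... + λ_k) / Σ λ:
  k = 1: 48/67 = 0.7164
  k = 2: (48 + 19)/67 = 67/67 = 1

Summary (fraction, with percent):

explained: PC1 0.7164 (71.64%), PC2 0.2836 (28.36%);  cumulative: 0.7164, 1


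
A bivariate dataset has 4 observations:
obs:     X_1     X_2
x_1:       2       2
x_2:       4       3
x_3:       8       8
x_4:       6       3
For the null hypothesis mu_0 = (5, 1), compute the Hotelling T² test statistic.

Step 1 — sample mean vector:
  mean(X_1) = (2 + 4 + 8 + 6) / 4 = 20/4 = 5
  mean(X_2) = (2 + 3 + 8 + 3) / 4 = 16/4 = 4
  x̄ = (5, 4),  deviation x̄ - mu_0 = (5, 4) - (5, 1) = (0, 3).

Step 2 — sample covariance matrix, S[i,j] = (1/(n-1)) · Σ_k (x_{k,i} - mean_i) · (x_{k,j} - mean_j), divisor n-1 = 3:
  S[X_1,X_1] = ((-3)·(-3) + (-1)·(-1) + (3)·(3) + (1)·(1)) / 3 = 20/3 = 6.6667
  S[X_1,X_2] = ((-3)·(-2) + (-1)·(-1) + (3)·(4) + (1)·(-1)) / 3 = 18/3 = 6
  S[X_2,X_2] = ((-2)·(-2) + (-1)·(-1) + (4)·(4) + (-1)·(-1)) / 3 = 22/3 = 7.3333
  S = [[6.6667, 6],
 [6, 7.3333]].

Step 3 — invert S. det(S) = 6.6667·7.3333 - (6)² = 12.8889.
  S^{-1} = (1/det) · [[d, -b], [-b, a]] = [[0.569, -0.4655],
 [-0.4655, 0.5172]].

Step 4 — quadratic form (x̄ - mu_0)^T · S^{-1} · (x̄ - mu_0):
  S^{-1} · (x̄ - mu_0) = (-1.3966, 1.5517),
  (x̄ - mu_0)^T · [...] = (0)·(-1.3966) + (3)·(1.5517) = 4.6552.

Step 5 — scale by n: T² = 4 · 4.6552 = 18.6207.

T² ≈ 18.6207


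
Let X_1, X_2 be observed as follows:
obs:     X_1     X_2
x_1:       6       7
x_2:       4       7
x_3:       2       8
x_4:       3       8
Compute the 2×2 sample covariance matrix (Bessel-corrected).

Step 1 — column means:
  mean(X_1) = (6 + 4 + 2 + 3) / 4 = 15/4 = 3.75
  mean(X_2) = (7 + 7 + 8 + 8) / 4 = 30/4 = 7.5

Step 2 — sample covariance S[i,j] = (1/(n-1)) · Σ_k (x_{k,i} - mean_i) · (x_{k,j} - mean_j), with n-1 = 3.
  S[X_1,X_1] = ((2.25)·(2.25) + (0.25)·(0.25) + (-1.75)·(-1.75) + (-0.75)·(-0.75)) / 3 = 8.75/3 = 2.9167
  S[X_1,X_2] = ((2.25)·(-0.5) + (0.25)·(-0.5) + (-1.75)·(0.5) + (-0.75)·(0.5)) / 3 = -2.5/3 = -0.8333
  S[X_2,X_2] = ((-0.5)·(-0.5) + (-0.5)·(-0.5) + (0.5)·(0.5) + (0.5)·(0.5)) / 3 = 1/3 = 0.3333

S is symmetric (S[j,i] = S[i,j]). Assembling:

S = [[2.9167, -0.8333],
 [-0.8333, 0.3333]]


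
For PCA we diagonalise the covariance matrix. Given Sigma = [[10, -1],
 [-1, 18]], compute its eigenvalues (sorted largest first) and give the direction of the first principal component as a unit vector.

Step 1 — characteristic polynomial of 2×2 Sigma:
  det(Sigma - λI) = λ² - trace · λ + det = 0.
  trace = 10 + 18 = 28, det = 10·18 - (-1)² = 179.
Step 2 — discriminant:
  Δ = trace² - 4·det = 784 - 716 = 68.
Step 3 — eigenvalues:
  λ = (trace ± √Δ)/2 = (28 ± 8.2462)/2,
  λ_1 = 18.1231,  λ_2 = 9.8769.

Step 4 — unit eigenvector for λ_1: solve (Sigma - λ_1 I)v = 0. First row:
  (10 - 18.1231)·v_x + (-1)·v_y = 0, i.e. (-8.1231)·v_x + (-1)·v_y = 0,
  so v ∝ (b, λ_1 - a) = (-1, 8.1231); multiply by -1 so the first entry is positive: u = (1, -8.1231).
  ||u|| = √((1)² + (-8.1231)²) = √(66.9848) ≈ 8.1844,
  v_1 = u/||u|| ≈ (0.1222, -0.9925) (||v_1|| = 1).

λ_1 = 18.1231,  λ_2 = 9.8769;  v_1 ≈ (0.1222, -0.9925)


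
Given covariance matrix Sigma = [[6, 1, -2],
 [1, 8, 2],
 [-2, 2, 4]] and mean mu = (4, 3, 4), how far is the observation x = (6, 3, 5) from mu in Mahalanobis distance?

Step 1 — centre the observation: (x - mu) = (2, 0, 1).

Step 2 — invert Sigma (cofactor / det for 3×3, or solve directly):
  Sigma^{-1} = [[0.2258, -0.0645, 0.1452],
 [-0.0645, 0.1613, -0.1129],
 [0.1452, -0.1129, 0.379]].

Step 3 — form the quadratic (x - mu)^T · Sigma^{-1} · (x - mu):
  Sigma^{-1} · (x - mu) = (0.5968, -0.2419, 0.6694).
  (x - mu)^T · [Sigma^{-1} · (x - mu)] = (2)·(0.5968) + (0)·(-0.2419) + (1)·(0.6694) = 1.8629.

Step 4 — take square root: d = √(1.8629) ≈ 1.3649.

d(x, mu) = √(1.8629) ≈ 1.3649


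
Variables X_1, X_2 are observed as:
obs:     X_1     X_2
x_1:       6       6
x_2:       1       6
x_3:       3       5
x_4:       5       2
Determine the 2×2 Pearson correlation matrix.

Step 1 — column means:
  mean(X_1) = (6 + 1 + 3 + 5) / 4 = 15/4 = 3.75
  mean(X_2) = (6 + 6 + 5 + 2) / 4 = 19/4 = 4.75

Step 2 — sample variances and covariances s[i,j] = (1/(n-1)) · Σ_k (x_{k,i} - mean_i) · (x_{k,j} - mean_j), with n-1 = 3:
  s[X_1,X_1] = ((2.25)·(2.25) + (-2.75)·(-2.75) + (-0.75)·(-0.75) + (1.25)·(1.25)) / 3 = 14.75/3 = 4.9167
  s[X_1,X_2] = ((2.25)·(1.25) + (-2.75)·(1.25) + (-0.75)·(0.25) + (1.25)·(-2.75)) / 3 = -4.25/3 = -1.4167
  s[X_2,X_2] = ((1.25)·(1.25) + (1.25)·(1.25) + (0.25)·(0.25) + (-2.75)·(-2.75)) / 3 = 10.75/3 = 3.5833
  Sample standard deviations s_i = √(s[i,i]):
  s(X_1) = √(4.9167) = 2.2174
  s(X_2) = √(3.5833) = 1.893

Step 3 — r_{ij} = s_{ij} / (s_i · s_j):
  r[X_1,X_1] = 1 (diagonal).
  r[X_1,X_2] = -1.4167 / (2.2174 · 1.893) = -1.4167 / 4.1974 = -0.3375
  r[X_2,X_2] = 1 (diagonal).

R is symmetric with unit diagonal. Assembling:

R = [[1, -0.3375],
 [-0.3375, 1]]


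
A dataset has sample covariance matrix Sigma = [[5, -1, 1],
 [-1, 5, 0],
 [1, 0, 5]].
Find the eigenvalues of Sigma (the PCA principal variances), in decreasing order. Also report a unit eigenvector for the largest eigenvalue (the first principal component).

Step 1 — characteristic polynomial p(λ) = det(λI - Sigma) = λ³ - tr·λ² + c_1·λ - det, where tr = trace, c_1 = sum of the principal 2×2 minors, det = det(Sigma):
  tr = 5 + 5 + 5 = 15,
  c_1 = (5·5 - (-1)²) + (5·5 - (1)²) + (5·5 - (0)²) = 24 + 24 + 25 = 73,
  det = 5·(5·5 - (0)²) - (-1)·((-1)·5 - (0)·(1)) + (1)·((-1)·(0) - 5·(1)) = 5·(25) - (-1)·(-5) + (1)·(-5) = 115.
  So p(λ) = λ³ - 15λ² + 73λ - 115.
Step 2 — look for an integer root (rational root theorem: any rational root is an integer divisor of 115). Testing λ = 5:
  p(5) = 125 - 375 + 365 - 115 = 0  ✓
  Dividing out (λ - 5): p(λ) = (λ - 5)(λ² - 10λ + 23).
Step 3 — remaining eigenvalues from the quadratic λ² - 10λ + 23 = 0:
  Δ = 10² - 4·23 = 100 - 92 = 8,  λ = (10 ± √8)/2 = (10 ± 2.8284)/2 ≈ 6.4142 or 3.5858.
  Sorted: λ_1 = 6.4142,  λ_2 = 5,  λ_3 = 3.5858  (check: sum = 15 = tr ✓).

Step 4 — unit eigenvector for λ_1 ≈ 6.4142: v spans the null space of (Sigma - λ_1 I), whose rows are
  r_1 = (-1.4142, -1, 1),  r_2 = (-1, -1.4142, 0),  r_3 = (1, 0, -1.4142).
  v is orthogonal to every row, so take v ∝ r_1 × r_2 = ((-1)·(0) - (1)·(-1.4142), (1)·(-1) - (-1.4142)·(0), (-1.4142)·(-1.4142) - (-1)·(-1)) ≈ (1.4142, -1, 1).
  Let u = (1.4142, -1, 1).
  ||u|| = √((1.4142)² + (-1)² + (1)²) = √(4) ≈ 2,  v_1 = u/||u|| ≈ (0.7071, -0.5, 0.5) (||v_1|| = 1).

λ_1 = 6.4142,  λ_2 = 5,  λ_3 = 3.5858;  v_1 ≈ (0.7071, -0.5, 0.5)


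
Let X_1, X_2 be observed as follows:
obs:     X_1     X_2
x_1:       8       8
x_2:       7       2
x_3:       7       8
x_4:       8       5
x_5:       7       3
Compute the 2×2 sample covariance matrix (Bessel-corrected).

Step 1 — column means:
  mean(X_1) = (8 + 7 + 7 + 8 + 7) / 5 = 37/5 = 7.4
  mean(X_2) = (8 + 2 + 8 + 5 + 3) / 5 = 26/5 = 5.2

Step 2 — sample covariance S[i,j] = (1/(n-1)) · Σ_k (x_{k,i} - mean_i) · (x_{k,j} - mean_j), with n-1 = 4.
  S[X_1,X_1] = ((0.6)·(0.6) + (-0.4)·(-0.4) + (-0.4)·(-0.4) + (0.6)·(0.6) + (-0.4)·(-0.4)) / 4 = 1.2/4 = 0.3
  S[X_1,X_2] = ((0.6)·(2.8) + (-0.4)·(-3.2) + (-0.4)·(2.8) + (0.6)·(-0.2) + (-0.4)·(-2.2)) / 4 = 2.6/4 = 0.65
  S[X_2,X_2] = ((2.8)·(2.8) + (-3.2)·(-3.2) + (2.8)·(2.8) + (-0.2)·(-0.2) + (-2.2)·(-2.2)) / 4 = 30.8/4 = 7.7

S is symmetric (S[j,i] = S[i,j]). Assembling:

S = [[0.3, 0.65],
 [0.65, 7.7]]
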